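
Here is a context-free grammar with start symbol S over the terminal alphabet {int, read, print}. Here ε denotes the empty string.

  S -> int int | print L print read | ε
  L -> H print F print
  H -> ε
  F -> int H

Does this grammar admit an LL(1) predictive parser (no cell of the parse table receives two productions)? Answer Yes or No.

FIRST(S) = {ε, int, print}
FIRST(L) = {print}
FIRST(H) = {ε}
FIRST(F) = {int}
FOLLOW(S) = {$}
FOLLOW(L) = {print}
FOLLOW(H) = {print}
FOLLOW(F) = {print}
Each cell of M receives at most one production.

Yes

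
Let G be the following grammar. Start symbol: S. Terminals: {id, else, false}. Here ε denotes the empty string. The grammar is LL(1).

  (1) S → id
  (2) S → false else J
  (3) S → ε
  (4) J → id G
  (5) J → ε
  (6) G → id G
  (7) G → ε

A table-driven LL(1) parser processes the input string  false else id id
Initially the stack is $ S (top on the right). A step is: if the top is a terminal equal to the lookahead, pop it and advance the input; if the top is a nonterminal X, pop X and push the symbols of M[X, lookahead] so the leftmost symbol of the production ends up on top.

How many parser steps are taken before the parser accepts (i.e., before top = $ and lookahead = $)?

step 1: stack=$ S  input=false else id id $  — expand S → false else J
step 2: stack=$ J else false  input=false else id id $  — match false
step 3: stack=$ J else  input=else id id $  — match else
step 4: stack=$ J  input=id id $  — expand J → id G
step 5: stack=$ G id  input=id id $  — match id
step 6: stack=$ G  input=id $  — expand G → id G
step 7: stack=$ G id  input=id $  — match id
step 8: stack=$ G  input=$  — expand G → ε
Accept reached after 8 steps.

8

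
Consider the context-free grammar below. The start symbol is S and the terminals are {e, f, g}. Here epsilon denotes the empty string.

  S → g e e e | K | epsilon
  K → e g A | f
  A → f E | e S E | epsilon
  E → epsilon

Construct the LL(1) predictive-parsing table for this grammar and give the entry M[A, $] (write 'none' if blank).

A → epsilon

FIRST(K) = {e, f}
FIRST(A) = {epsilon, e, f}
FIRST(E) = {epsilon}
FIRST(S) = {epsilon, e, f, g}  (via K)
FOLLOW(S) includes $ since S is the start symbol.
FOLLOW(K): in S→K, the suffix after K is empty, so FOLLOW(K) ⊇ FOLLOW(S) = {$}. Thus FOLLOW(K) = {$}.
FOLLOW(A): in K→e g A, the suffix after A is empty, so FOLLOW(A) ⊇ FOLLOW(K) = {$}. Thus FOLLOW(A) = {$}.
For A → f E: FIRST(f E) = {f}, so it goes in M[A, t] for t ∈ {f}.
For A → e S E: FIRST(e S E) = {e}, so it goes in M[A, t] for t ∈ {e}.
For A → epsilon: FIRST(epsilon) = {epsilon}, so it goes in M[A, t] for t ∈ {}; since epsilon ∈ FIRST, also for every t ∈ FOLLOW(A) = {$}.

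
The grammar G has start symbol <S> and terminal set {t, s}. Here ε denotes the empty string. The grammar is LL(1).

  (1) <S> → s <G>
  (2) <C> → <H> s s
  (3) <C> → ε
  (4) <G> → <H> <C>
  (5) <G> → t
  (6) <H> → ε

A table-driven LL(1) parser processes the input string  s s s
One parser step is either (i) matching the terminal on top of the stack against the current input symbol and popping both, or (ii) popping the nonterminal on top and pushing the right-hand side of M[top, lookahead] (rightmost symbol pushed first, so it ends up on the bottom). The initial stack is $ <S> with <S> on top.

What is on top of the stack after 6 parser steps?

s

     Stack      Input    Action
  1  $ <S>      s s s $  expand <S> → s <G>
  2  $ <G> s    s s s $  match s
  3  $ <G>      s s $    expand <G> → <H> <C>
  4  $ <C> <H>  s s $    expand <H> → ε
  5  $ <C>      s s $    expand <C> → <H> s s
  6  $ s s <H>  s s $    expand <H> → ε
Stack after step 6: $ s s (top = s).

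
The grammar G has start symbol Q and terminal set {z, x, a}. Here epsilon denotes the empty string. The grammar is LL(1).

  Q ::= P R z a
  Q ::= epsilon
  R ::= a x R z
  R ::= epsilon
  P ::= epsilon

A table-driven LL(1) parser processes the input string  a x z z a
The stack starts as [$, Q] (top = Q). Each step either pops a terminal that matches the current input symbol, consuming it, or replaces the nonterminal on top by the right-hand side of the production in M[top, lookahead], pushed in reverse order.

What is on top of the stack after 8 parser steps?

a

step 1: stack=$ Q  input=a x z z a $  — expand Q ::= P R z a
step 2: stack=$ a z R P  input=a x z z a $  — expand P ::= epsilon
step 3: stack=$ a z R  input=a x z z a $  — expand R ::= a x R z
step 4: stack=$ a z z R x a  input=a x z z a $  — match a
step 5: stack=$ a z z R x  input=x z z a $  — match x
step 6: stack=$ a z z R  input=z z a $  — expand R ::= epsilon
step 7: stack=$ a z z  input=z z a $  — match z
step 8: stack=$ a z  input=z a $  — match z
Stack after step 8: $ a (top = a).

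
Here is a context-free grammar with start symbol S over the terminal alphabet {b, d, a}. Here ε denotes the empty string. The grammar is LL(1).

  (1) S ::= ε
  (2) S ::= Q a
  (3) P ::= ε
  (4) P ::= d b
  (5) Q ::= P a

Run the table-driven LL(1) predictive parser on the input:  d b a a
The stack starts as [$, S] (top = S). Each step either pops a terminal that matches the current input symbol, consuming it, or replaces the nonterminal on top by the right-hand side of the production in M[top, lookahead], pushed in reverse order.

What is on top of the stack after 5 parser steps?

step 1: stack=$ S  input=d b a a $  — expand S ::= Q a
step 2: stack=$ a Q  input=d b a a $  — expand Q ::= P a
step 3: stack=$ a a P  input=d b a a $  — expand P ::= d b
step 4: stack=$ a a b d  input=d b a a $  — match d
step 5: stack=$ a a b  input=b a a $  — match b
Stack after step 5: $ a a (top = a).

a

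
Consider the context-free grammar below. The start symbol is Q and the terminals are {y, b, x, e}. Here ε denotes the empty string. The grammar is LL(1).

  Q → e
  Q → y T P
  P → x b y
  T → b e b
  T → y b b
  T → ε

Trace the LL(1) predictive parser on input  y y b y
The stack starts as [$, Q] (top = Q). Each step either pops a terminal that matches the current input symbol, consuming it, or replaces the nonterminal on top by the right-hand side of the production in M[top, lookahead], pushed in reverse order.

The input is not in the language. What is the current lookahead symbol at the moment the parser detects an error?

step 1: stack=$ Q  input=y y b y $  — expand Q → y T P
step 2: stack=$ P T y  input=y y b y $  — match y
step 3: stack=$ P T  input=y b y $  — expand T → y b b
step 4: stack=$ P b b y  input=y b y $  — match y
step 5: stack=$ P b b  input=b y $  — match b
step 6: stack=$ P b  input=y $  — error: top is terminal b but lookahead is y

y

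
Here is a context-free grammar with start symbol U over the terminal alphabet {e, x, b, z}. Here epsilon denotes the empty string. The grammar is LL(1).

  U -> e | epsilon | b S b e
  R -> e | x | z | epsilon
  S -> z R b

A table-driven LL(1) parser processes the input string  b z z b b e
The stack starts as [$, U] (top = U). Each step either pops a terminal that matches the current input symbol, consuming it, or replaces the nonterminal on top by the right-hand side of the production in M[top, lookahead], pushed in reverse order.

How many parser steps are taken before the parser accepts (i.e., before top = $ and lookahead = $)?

     Stack        Input          Action
  1  $ U          b z z b b e $  expand U -> b S b e
  2  $ e b S b    b z z b b e $  match b
  3  $ e b S      z z b b e $    expand S -> z R b
  4  $ e b b R z  z z b b e $    match z
  5  $ e b b R    z b b e $      expand R -> z
  6  $ e b b z    z b b e $      match z
  7  $ e b b      b b e $        match b
  8  $ e b        b e $          match b
  9  $ e          e $            match e
Accept reached after 9 steps.

9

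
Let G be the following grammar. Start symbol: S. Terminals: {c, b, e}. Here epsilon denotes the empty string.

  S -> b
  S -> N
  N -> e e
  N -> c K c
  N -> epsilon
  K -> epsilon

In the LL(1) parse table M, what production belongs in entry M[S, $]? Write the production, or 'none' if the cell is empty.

FIRST(N): from N->e e we get {e}; from N->c K c we get {c}; from N->epsilon we get {epsilon}. So FIRST(N) = {epsilon, c, e}.
FIRST(K): from K->epsilon we get {epsilon}. So FIRST(K) = {epsilon}.
FIRST(S): from S->b we get {b}; from S->N we get {epsilon, c, e}. So FIRST(S) = {epsilon, b, c, e}.
FOLLOW(S) includes $ since S is the start symbol.
FOLLOW(S): S appears on no right-hand side. Thus FOLLOW(S) = {$}.
For S -> b: FIRST(b) = {b}, so it goes in M[S, t] for t ∈ {b}.
For S -> N: FIRST(N) = {epsilon, c, e}, so it goes in M[S, t] for t ∈ {c, e}; since epsilon ∈ FIRST, also for every t ∈ FOLLOW(S) = {$}.

S -> N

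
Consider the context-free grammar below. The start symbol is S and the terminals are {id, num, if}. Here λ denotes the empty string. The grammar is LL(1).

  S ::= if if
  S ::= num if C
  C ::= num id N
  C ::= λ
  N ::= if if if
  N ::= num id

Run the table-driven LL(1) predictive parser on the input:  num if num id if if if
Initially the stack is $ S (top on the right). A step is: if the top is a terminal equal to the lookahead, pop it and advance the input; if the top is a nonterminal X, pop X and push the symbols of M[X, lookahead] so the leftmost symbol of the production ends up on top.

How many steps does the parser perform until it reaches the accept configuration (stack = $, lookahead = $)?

      Stack       Input                     Action
   1  $ S         num if num id if if if $  expand S ::= num if C
   2  $ C if num  num if num id if if if $  match num
   3  $ C if      if num id if if if $      match if
   4  $ C         num id if if if $         expand C ::= num id N
   5  $ N id num  num id if if if $         match num
   6  $ N id      id if if if $             match id
   7  $ N         if if if $                expand N ::= if if if
   8  $ if if if  if if if $                match if
   9  $ if if     if if $                   match if
  10  $ if        if $                      match if
Accept reached after 10 steps.

10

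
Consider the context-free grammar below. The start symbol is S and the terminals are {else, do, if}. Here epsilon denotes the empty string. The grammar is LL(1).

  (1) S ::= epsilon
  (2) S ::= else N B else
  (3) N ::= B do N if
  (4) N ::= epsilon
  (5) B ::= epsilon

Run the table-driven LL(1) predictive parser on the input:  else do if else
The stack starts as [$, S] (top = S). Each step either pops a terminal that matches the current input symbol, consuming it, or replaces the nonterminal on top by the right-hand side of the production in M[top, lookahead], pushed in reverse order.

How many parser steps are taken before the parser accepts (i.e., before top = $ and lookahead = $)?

9

     Stack               Input              Action
  1  $ S                 else do if else $  expand S ::= else N B else
  2  $ else B N else     else do if else $  match else
  3  $ else B N          do if else $       expand N ::= B do N if
  4  $ else B if N do B  do if else $       expand B ::= epsilon
  5  $ else B if N do    do if else $       match do
  6  $ else B if N       if else $          expand N ::= epsilon
  7  $ else B if         if else $          match if
  8  $ else B            else $             expand B ::= epsilon
  9  $ else              else $             match else
Accept reached after 9 steps.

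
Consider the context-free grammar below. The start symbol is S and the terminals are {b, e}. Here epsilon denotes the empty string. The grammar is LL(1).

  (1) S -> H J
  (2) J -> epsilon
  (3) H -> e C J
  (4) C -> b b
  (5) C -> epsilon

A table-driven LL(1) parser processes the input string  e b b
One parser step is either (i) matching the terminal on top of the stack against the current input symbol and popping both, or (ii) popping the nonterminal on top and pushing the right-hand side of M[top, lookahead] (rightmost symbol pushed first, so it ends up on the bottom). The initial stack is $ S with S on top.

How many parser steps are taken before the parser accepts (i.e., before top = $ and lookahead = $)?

     Stack      Input    Action
  1  $ S        e b b $  expand S -> H J
  2  $ J H      e b b $  expand H -> e C J
  3  $ J J C e  e b b $  match e
  4  $ J J C    b b $    expand C -> b b
  5  $ J J b b  b b $    match b
  6  $ J J b    b $      match b
  7  $ J J      $        expand J -> epsilon
  8  $ J        $        expand J -> epsilon
Accept reached after 8 steps.

8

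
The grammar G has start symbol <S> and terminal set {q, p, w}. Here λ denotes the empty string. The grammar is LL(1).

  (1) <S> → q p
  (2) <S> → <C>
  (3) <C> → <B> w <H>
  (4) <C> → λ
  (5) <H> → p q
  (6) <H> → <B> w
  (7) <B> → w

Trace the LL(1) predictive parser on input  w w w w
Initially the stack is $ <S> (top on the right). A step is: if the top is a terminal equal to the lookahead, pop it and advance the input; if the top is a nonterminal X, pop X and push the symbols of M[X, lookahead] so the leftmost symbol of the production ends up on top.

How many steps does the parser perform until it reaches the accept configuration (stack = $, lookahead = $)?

step 1: stack=$ <S>  input=w w w w $  — expand <S> → <C>
step 2: stack=$ <C>  input=w w w w $  — expand <C> → <B> w <H>
step 3: stack=$ <H> w <B>  input=w w w w $  — expand <B> → w
step 4: stack=$ <H> w w  input=w w w w $  — match w
step 5: stack=$ <H> w  input=w w w $  — match w
step 6: stack=$ <H>  input=w w $  — expand <H> → <B> w
step 7: stack=$ w <B>  input=w w $  — expand <B> → w
step 8: stack=$ w w  input=w w $  — match w
step 9: stack=$ w  input=w $  — match w
Accept reached after 9 steps.

9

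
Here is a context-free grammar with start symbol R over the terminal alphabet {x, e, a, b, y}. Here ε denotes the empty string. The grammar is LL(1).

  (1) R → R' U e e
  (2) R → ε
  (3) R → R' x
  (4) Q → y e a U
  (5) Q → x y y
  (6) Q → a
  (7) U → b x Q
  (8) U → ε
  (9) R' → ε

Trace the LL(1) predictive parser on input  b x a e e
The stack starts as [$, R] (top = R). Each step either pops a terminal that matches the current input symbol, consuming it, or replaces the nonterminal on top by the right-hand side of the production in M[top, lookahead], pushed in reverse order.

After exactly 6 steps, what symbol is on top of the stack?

     Stack        Input        Action
  1  $ R          b x a e e $  expand R → R' U e e
  2  $ e e U R'   b x a e e $  expand R' → ε
  3  $ e e U      b x a e e $  expand U → b x Q
  4  $ e e Q x b  b x a e e $  match b
  5  $ e e Q x    x a e e $    match x
  6  $ e e Q      a e e $      expand Q → a
Stack after step 6: $ e e a (top = a).

a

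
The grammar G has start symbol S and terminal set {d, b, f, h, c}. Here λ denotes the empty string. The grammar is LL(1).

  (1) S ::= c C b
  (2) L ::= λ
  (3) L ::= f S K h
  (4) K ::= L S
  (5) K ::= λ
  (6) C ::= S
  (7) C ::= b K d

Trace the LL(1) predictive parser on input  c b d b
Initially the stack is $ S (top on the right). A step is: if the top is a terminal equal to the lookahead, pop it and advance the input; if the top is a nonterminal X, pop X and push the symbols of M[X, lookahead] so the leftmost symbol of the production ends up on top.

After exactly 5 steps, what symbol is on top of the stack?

step 1: stack=$ S  input=c b d b $  — expand S ::= c C b
step 2: stack=$ b C c  input=c b d b $  — match c
step 3: stack=$ b C  input=b d b $  — expand C ::= b K d
step 4: stack=$ b d K b  input=b d b $  — match b
step 5: stack=$ b d K  input=d b $  — expand K ::= λ
Stack after step 5: $ b d (top = d).

d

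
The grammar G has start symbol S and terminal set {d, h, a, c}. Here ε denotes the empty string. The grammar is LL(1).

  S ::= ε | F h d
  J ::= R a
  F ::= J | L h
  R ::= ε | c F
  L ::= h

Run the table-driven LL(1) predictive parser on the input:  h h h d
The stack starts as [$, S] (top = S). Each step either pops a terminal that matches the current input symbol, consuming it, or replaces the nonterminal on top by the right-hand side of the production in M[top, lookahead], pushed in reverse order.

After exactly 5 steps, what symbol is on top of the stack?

h

step 1: stack=$ S  input=h h h d $  — expand S ::= F h d
step 2: stack=$ d h F  input=h h h d $  — expand F ::= L h
step 3: stack=$ d h h L  input=h h h d $  — expand L ::= h
step 4: stack=$ d h h h  input=h h h d $  — match h
step 5: stack=$ d h h  input=h h d $  — match h
Stack after step 5: $ d h (top = h).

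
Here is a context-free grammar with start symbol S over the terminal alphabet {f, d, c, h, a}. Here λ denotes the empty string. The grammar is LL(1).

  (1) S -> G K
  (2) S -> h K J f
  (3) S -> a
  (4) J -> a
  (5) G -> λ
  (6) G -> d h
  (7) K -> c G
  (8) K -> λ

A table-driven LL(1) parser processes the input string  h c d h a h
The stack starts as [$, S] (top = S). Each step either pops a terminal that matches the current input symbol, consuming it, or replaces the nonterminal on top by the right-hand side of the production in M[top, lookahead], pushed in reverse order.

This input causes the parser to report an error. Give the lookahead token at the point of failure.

step 1: stack=$ S  input=h c d h a h $  — expand S -> h K J f
step 2: stack=$ f J K h  input=h c d h a h $  — match h
step 3: stack=$ f J K  input=c d h a h $  — expand K -> c G
step 4: stack=$ f J G c  input=c d h a h $  — match c
step 5: stack=$ f J G  input=d h a h $  — expand G -> d h
step 6: stack=$ f J h d  input=d h a h $  — match d
step 7: stack=$ f J h  input=h a h $  — match h
step 8: stack=$ f J  input=a h $  — expand J -> a
step 9: stack=$ f a  input=a h $  — match a
step 10: stack=$ f  input=h $  — error: top is terminal f but lookahead is h

h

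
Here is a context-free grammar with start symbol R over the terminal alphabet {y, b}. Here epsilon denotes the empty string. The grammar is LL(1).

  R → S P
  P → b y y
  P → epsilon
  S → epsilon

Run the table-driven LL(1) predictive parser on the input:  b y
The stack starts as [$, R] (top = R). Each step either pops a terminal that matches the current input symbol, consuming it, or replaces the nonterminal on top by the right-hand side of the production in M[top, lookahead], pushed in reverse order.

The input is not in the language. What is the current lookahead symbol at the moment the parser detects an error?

     Stack    Input  Action
  1  $ R      b y $  expand R → S P
  2  $ P S    b y $  expand S → epsilon
  3  $ P      b y $  expand P → b y y
  4  $ y y b  b y $  match b
  5  $ y y    y $    match y
  6  $ y      $      error: top is terminal y but lookahead is $

$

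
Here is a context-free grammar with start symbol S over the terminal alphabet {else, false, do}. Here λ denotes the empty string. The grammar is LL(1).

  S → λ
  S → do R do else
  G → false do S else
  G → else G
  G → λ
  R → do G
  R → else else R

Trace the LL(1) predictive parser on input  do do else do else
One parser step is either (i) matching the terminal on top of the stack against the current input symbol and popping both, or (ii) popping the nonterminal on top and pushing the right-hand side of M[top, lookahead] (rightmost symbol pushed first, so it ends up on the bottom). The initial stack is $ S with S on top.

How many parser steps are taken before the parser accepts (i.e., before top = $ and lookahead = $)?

step 1: stack=$ S  input=do do else do else $  — expand S → do R do else
step 2: stack=$ else do R do  input=do do else do else $  — match do
step 3: stack=$ else do R  input=do else do else $  — expand R → do G
step 4: stack=$ else do G do  input=do else do else $  — match do
step 5: stack=$ else do G  input=else do else $  — expand G → else G
step 6: stack=$ else do G else  input=else do else $  — match else
step 7: stack=$ else do G  input=do else $  — expand G → λ
step 8: stack=$ else do  input=do else $  — match do
step 9: stack=$ else  input=else $  — match else
Accept reached after 9 steps.

9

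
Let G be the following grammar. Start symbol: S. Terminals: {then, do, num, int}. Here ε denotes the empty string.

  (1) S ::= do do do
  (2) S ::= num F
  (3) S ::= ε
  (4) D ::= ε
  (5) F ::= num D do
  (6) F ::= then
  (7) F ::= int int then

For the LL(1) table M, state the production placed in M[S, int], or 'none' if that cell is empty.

FIRST(S) = {ε, do, num}
FIRST(D) = {ε}
FIRST(F) = {int, num, then}
FOLLOW(S) includes $ since S is the start symbol.
FOLLOW(S): S appears on no right-hand side. Thus FOLLOW(S) = {$}.
For S ::= do do do: FIRST(do do do) = {do}, so it goes in M[S, t] for t ∈ {do}.
For S ::= num F: FIRST(num F) = {num}, so it goes in M[S, t] for t ∈ {num}.
For S ::= ε: FIRST(ε) = {ε}, so it goes in M[S, t] for t ∈ {}; since ε ∈ FIRST, also for every t ∈ FOLLOW(S) = {$}.
None of these place a production in M[S, int].

none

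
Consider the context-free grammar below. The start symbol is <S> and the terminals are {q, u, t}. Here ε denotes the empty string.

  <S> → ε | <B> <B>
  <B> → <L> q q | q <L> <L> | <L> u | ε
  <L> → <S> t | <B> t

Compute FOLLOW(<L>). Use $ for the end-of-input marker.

{$, q, t, u}

FIRST(<S>) = {ε, q, t}  (via <B> <B>)
FIRST(<B>) = {ε, q, t}  (via <L> q q, <L> u)
FIRST(<L>) = {q, t}  (via <S> t, <B> t)
FOLLOW(<S>) includes $ since <S> is the start symbol.
FOLLOW(<S>): in <L>→<S> t, <S> is followed by t with FIRST {t}. Thus FOLLOW(<S>) = {$, t}.
FOLLOW(<B>): in <S>→<B> <B> (occurrence 1), <B> is followed by <B> with FIRST {ε, q, t}; in <S>→<B> <B> (occurrence 1), the suffix after <B> is nullable, so FOLLOW(<B>) ⊇ FOLLOW(<S>) = {$, t}; in <S>→<B> <B> (occurrence 2), the suffix after <B> is empty, so FOLLOW(<B>) ⊇ FOLLOW(<S>) = {$, t}; in <L>→<B> t, <B> is followed by t with FIRST {t}. Thus FOLLOW(<B>) = {$, q, t}.
FOLLOW(<L>): in <B>→<L> q q, <L> is followed by q q with FIRST {q}; in <B>→q <L> <L> (occurrence 1), <L> is followed by <L> with FIRST {q, t}; in <B>→q <L> <L> (occurrence 2), the suffix after <L> is empty, so FOLLOW(<L>) ⊇ FOLLOW(<B>) = {$, q, t}; in <B>→<L> u, <L> is followed by u with FIRST {u}. Thus FOLLOW(<L>) = {$, q, t, u}.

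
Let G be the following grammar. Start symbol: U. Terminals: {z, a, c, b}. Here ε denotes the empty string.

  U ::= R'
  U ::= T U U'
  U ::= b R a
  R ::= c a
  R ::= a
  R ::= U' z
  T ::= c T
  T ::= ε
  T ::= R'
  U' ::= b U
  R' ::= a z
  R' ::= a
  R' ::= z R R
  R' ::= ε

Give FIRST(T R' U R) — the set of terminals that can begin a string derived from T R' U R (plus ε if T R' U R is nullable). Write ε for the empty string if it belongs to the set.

FIRST(U') = {b}
FIRST(R') = {ε, a, z}
FIRST(R) = {a, b, c}  (via U' z)
FIRST(T) = {ε, a, c, z}  (via R')
FIRST(U) = {ε, a, b, c, z}  (via R', T U U')
FIRST(T R' U R): take FIRST of each symbol in turn, carrying on past any symbol whose FIRST contains ε; result {a, b, c, z}.

{a, b, c, z}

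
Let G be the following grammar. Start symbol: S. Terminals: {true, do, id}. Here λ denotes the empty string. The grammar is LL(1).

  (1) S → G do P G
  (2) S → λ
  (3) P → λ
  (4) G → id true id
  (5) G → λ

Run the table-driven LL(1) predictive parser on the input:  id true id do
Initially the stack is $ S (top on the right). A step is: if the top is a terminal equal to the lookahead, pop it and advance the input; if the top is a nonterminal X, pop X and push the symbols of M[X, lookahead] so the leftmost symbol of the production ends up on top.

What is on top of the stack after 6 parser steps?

P

     Stack                Input            Action
  1  $ S                  id true id do $  expand S → G do P G
  2  $ G P do G           id true id do $  expand G → id true id
  3  $ G P do id true id  id true id do $  match id
  4  $ G P do id true     true id do $     match true
  5  $ G P do id          id do $          match id
  6  $ G P do             do $             match do
Stack after step 6: $ G P (top = P).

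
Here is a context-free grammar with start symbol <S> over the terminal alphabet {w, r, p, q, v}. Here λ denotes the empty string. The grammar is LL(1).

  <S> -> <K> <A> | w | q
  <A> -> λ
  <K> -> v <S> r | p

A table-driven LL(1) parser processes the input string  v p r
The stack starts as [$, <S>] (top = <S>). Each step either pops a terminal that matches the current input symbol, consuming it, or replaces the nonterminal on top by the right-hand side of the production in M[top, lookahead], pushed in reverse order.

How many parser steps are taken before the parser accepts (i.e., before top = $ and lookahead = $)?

9

     Stack            Input    Action
  1  $ <S>            v p r $  expand <S> -> <K> <A>
  2  $ <A> <K>        v p r $  expand <K> -> v <S> r
  3  $ <A> r <S> v    v p r $  match v
  4  $ <A> r <S>      p r $    expand <S> -> <K> <A>
  5  $ <A> r <A> <K>  p r $    expand <K> -> p
  6  $ <A> r <A> p    p r $    match p
  7  $ <A> r <A>      r $      expand <A> -> λ
  8  $ <A> r          r $      match r
  9  $ <A>            $        expand <A> -> λ
Accept reached after 9 steps.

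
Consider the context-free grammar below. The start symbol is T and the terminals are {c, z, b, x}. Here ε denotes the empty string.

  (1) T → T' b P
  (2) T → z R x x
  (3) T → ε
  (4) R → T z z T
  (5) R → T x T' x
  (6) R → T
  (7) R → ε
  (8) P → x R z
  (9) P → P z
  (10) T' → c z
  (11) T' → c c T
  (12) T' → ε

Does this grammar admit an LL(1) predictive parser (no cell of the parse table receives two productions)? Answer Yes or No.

FIRST(T) = {ε, b, c, z}
FIRST(R) = {ε, b, c, x, z}
FIRST(P) = {x}
FIRST(T') = {ε, c}
FOLLOW(T) = {$, b, x, z}
FOLLOW(R) = {x, z}
FOLLOW(P) = {$, b, x, z}
FOLLOW(T') = {b, x}
Cell M[P, x] receives both P → x R z and P → P z — the grammar is not LL(1).

No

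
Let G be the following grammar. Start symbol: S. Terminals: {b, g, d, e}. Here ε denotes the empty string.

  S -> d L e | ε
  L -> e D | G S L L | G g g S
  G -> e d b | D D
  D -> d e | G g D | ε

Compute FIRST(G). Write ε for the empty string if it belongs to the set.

{ε, d, e, g}

FIRST(S) = {ε, d}
FIRST(L) = {d, e, g}  (via G S L L, G g g S)
FIRST(G) = {ε, d, e, g}  (via D D)
FIRST(D) = {ε, d, e, g}  (via G g D)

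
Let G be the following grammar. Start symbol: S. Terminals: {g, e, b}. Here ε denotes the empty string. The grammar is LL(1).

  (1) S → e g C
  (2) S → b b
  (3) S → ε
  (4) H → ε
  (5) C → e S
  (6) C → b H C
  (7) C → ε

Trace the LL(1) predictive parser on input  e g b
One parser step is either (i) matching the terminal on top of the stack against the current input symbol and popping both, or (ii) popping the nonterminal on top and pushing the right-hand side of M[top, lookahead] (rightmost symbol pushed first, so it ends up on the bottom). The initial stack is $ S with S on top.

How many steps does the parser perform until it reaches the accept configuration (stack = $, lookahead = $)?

7

step 1: stack=$ S  input=e g b $  — expand S → e g C
step 2: stack=$ C g e  input=e g b $  — match e
step 3: stack=$ C g  input=g b $  — match g
step 4: stack=$ C  input=b $  — expand C → b H C
step 5: stack=$ C H b  input=b $  — match b
step 6: stack=$ C H  input=$  — expand H → ε
step 7: stack=$ C  input=$  — expand C → ε
Accept reached after 7 steps.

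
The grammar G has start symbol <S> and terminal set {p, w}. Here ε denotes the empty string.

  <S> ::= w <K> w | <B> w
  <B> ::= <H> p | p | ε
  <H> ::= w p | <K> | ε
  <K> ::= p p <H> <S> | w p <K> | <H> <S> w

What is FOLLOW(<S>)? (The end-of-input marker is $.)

{$, p, w}

FIRST(<S>) = {p, w}  (via <B> w)
FIRST(<B>) = {ε, p, w}  (via <H> p)
FIRST(<H>) = {ε, p, w}  (via <K>)
FIRST(<K>) = {p, w}  (via <H> <S> w)
FOLLOW(<S>) includes $ since <S> is the start symbol.
FOLLOW(<B>): in <S>::=<B> w, <B> is followed by w with FIRST {w}. Thus FOLLOW(<B>) = {w}.
FOLLOW(<H>): in <B>::=<H> p, <H> is followed by p with FIRST {p}; in <K>::=p p <H> <S>, <H> is followed by <S> with FIRST {p, w}; in <K>::=<H> <S> w, <H> is followed by <S> w with FIRST {p, w}. Thus FOLLOW(<H>) = {p, w}.
FOLLOW(<K>): in <S>::=w <K> w, <K> is followed by w with FIRST {w}; in <H>::=<K>, the suffix after <K> is empty, so FOLLOW(<K>) ⊇ FOLLOW(<H>) = {p, w}; in <K>::=w p <K>, the suffix after <K> is empty (adds nothing new). Thus FOLLOW(<K>) = {p, w}.
FOLLOW(<S>): in <K>::=p p <H> <S>, the suffix after <S> is empty, so FOLLOW(<S>) ⊇ FOLLOW(<K>) = {p, w}; in <K>::=<H> <S> w, <S> is followed by w with FIRST {w}. Thus FOLLOW(<S>) = {$, p, w}.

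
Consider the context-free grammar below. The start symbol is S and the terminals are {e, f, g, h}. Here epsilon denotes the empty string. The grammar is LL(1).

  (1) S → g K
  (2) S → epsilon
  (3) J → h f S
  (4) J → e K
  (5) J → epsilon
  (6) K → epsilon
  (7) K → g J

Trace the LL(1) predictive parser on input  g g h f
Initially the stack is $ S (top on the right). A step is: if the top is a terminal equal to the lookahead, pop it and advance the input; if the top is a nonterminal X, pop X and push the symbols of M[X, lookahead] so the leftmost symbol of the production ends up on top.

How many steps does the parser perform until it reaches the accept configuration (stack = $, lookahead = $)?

8

     Stack    Input      Action
  1  $ S      g g h f $  expand S → g K
  2  $ K g    g g h f $  match g
  3  $ K      g h f $    expand K → g J
  4  $ J g    g h f $    match g
  5  $ J      h f $      expand J → h f S
  6  $ S f h  h f $      match h
  7  $ S f    f $        match f
  8  $ S      $          expand S → epsilon
Accept reached after 8 steps.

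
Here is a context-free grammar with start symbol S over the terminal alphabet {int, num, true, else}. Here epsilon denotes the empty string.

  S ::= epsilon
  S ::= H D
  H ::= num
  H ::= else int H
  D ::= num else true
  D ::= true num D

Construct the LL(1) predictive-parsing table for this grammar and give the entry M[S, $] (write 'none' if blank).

S ::= epsilon

FIRST(H) = {else, num}
FIRST(D) = {num, true}
FIRST(S) = {epsilon, else, num}  (via H D)
FOLLOW(S) includes $ since S is the start symbol.
FOLLOW(S): S appears on no right-hand side. Thus FOLLOW(S) = {$}.
For S ::= epsilon: FIRST(epsilon) = {epsilon}, so it goes in M[S, t] for t ∈ {}; since epsilon ∈ FIRST, also for every t ∈ FOLLOW(S) = {$}.
For S ::= H D: FIRST(H D) = {else, num}, so it goes in M[S, t] for t ∈ {else, num}.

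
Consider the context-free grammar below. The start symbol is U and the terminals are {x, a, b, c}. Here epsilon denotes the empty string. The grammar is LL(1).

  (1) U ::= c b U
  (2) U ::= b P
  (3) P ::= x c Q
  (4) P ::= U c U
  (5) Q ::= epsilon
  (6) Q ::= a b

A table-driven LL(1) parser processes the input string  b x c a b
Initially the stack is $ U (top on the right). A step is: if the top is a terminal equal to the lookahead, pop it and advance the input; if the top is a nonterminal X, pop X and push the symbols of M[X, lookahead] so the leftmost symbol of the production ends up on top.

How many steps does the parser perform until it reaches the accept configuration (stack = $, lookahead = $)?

8

step 1: stack=$ U  input=b x c a b $  — expand U ::= b P
step 2: stack=$ P b  input=b x c a b $  — match b
step 3: stack=$ P  input=x c a b $  — expand P ::= x c Q
step 4: stack=$ Q c x  input=x c a b $  — match x
step 5: stack=$ Q c  input=c a b $  — match c
step 6: stack=$ Q  input=a b $  — expand Q ::= a b
step 7: stack=$ b a  input=a b $  — match a
step 8: stack=$ b  input=b $  — match b
Accept reached after 8 steps.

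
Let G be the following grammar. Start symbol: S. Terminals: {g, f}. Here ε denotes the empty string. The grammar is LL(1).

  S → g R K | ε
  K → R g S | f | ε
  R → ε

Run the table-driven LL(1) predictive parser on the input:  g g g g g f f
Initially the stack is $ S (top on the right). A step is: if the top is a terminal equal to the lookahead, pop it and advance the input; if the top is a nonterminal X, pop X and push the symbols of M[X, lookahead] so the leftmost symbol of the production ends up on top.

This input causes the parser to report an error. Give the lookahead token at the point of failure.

f

step 1: stack=$ S  input=g g g g g f f $  — expand S → g R K
step 2: stack=$ K R g  input=g g g g g f f $  — match g
step 3: stack=$ K R  input=g g g g f f $  — expand R → ε
step 4: stack=$ K  input=g g g g f f $  — expand K → R g S
step 5: stack=$ S g R  input=g g g g f f $  — expand R → ε
step 6: stack=$ S g  input=g g g g f f $  — match g
step 7: stack=$ S  input=g g g f f $  — expand S → g R K
step 8: stack=$ K R g  input=g g g f f $  — match g
step 9: stack=$ K R  input=g g f f $  — expand R → ε
step 10: stack=$ K  input=g g f f $  — expand K → R g S
step 11: stack=$ S g R  input=g g f f $  — expand R → ε
step 12: stack=$ S g  input=g g f f $  — match g
step 13: stack=$ S  input=g f f $  — expand S → g R K
step 14: stack=$ K R g  input=g f f $  — match g
step 15: stack=$ K R  input=f f $  — expand R → ε
step 16: stack=$ K  input=f f $  — expand K → f
step 17: stack=$ f  input=f f $  — match f
step 18: stack=$  input=f $  — error: stack empty but input remains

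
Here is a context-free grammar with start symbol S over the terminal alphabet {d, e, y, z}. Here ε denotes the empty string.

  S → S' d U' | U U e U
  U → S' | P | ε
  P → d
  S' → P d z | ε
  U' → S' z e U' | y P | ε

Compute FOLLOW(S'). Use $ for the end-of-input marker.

FIRST(P) = {d}
FIRST(S') = {ε, d}  (via P d z)
FIRST(U) = {ε, d}  (via S', P)
FIRST(U') = {ε, d, y, z}  (via S' z e U')
FIRST(S) = {d, e}  (via S' d U', U U e U)
FOLLOW(S) includes $ since S is the start symbol.
FOLLOW(S): S appears on no right-hand side. Thus FOLLOW(S) = {$}.
FOLLOW(U): in S→U U e U (occurrence 1), U is followed by U e U with FIRST {d, e}; in S→U U e U (occurrence 2), U is followed by e U with FIRST {e}; in S→U U e U (occurrence 3), the suffix after U is empty, so FOLLOW(U) ⊇ FOLLOW(S) = {$}. Thus FOLLOW(U) = {$, d, e}.
FOLLOW(S'): in S→S' d U', S' is followed by d U' with FIRST {d}; in U→S', the suffix after S' is empty, so FOLLOW(S') ⊇ FOLLOW(U) = {$, d, e}; in U'→S' z e U', S' is followed by z e U' with FIRST {z}. Thus FOLLOW(S') = {$, d, e, z}.
FOLLOW(U'): in S→S' d U', the suffix after U' is empty, so FOLLOW(U') ⊇ FOLLOW(S) = {$}; in U'→S' z e U', the suffix after U' is empty (adds nothing new). Thus FOLLOW(U') = {$}.
FOLLOW(P): in U→P, the suffix after P is empty, so FOLLOW(P) ⊇ FOLLOW(U) = {$, d, e}; in S'→P d z, P is followed by d z with FIRST {d}; in U'→y P, the suffix after P is empty, so FOLLOW(P) ⊇ FOLLOW(U') = {$}. Thus FOLLOW(P) = {$, d, e}.

{$, d, e, z}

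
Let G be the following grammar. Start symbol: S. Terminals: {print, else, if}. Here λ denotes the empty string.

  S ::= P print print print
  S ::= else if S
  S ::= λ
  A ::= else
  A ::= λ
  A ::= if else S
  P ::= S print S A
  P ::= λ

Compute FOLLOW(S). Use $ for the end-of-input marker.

{$, else, if, print}

FIRST(A): from A::=else we get {else}; from A::=λ we get {λ}; from A::=if else S we get {if}. So FIRST(A) = {λ, else, if}.
FIRST(S): from S::=P print print print we get {else, print}; from S::=else if S we get {else}; from S::=λ we get {λ}. So FIRST(S) = {λ, else, print}.
FIRST(P): from P::=S print S A we get {else, print}; from P::=λ we get {λ}. So FIRST(P) = {λ, else, print}.
FOLLOW(S) includes $ since S is the start symbol.
FOLLOW(P): in S::=P print print print, P is followed by print print print with FIRST {print}. Thus FOLLOW(P) = {print}.
FOLLOW(A): in P::=S print S A, the suffix after A is empty, so FOLLOW(A) ⊇ FOLLOW(P) = {print}. Thus FOLLOW(A) = {print}.
FOLLOW(S): in S::=else if S, the suffix after S is empty (adds nothing new); in A::=if else S, the suffix after S is empty, so FOLLOW(S) ⊇ FOLLOW(A) = {print}; in P::=S print S A (occurrence 1), S is followed by print S A with FIRST {print}; in P::=S print S A (occurrence 2), S is followed by A with FIRST {λ, else, if}; in P::=S print S A (occurrence 2), the suffix after S is nullable, so FOLLOW(S) ⊇ FOLLOW(P) = {print}. Thus FOLLOW(S) = {$, else, if, print}.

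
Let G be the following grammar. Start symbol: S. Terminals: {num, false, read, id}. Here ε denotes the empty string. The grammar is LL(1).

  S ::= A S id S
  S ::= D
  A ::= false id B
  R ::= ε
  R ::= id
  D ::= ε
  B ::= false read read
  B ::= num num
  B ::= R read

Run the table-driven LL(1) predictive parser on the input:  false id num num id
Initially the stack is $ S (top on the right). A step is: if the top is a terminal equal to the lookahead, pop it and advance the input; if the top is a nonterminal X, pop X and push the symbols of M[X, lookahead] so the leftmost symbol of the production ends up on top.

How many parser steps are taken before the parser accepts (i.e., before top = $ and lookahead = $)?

12

step 1: stack=$ S  input=false id num num id $  — expand S ::= A S id S
step 2: stack=$ S id S A  input=false id num num id $  — expand A ::= false id B
step 3: stack=$ S id S B id false  input=false id num num id $  — match false
step 4: stack=$ S id S B id  input=id num num id $  — match id
step 5: stack=$ S id S B  input=num num id $  — expand B ::= num num
step 6: stack=$ S id S num num  input=num num id $  — match num
step 7: stack=$ S id S num  input=num id $  — match num
step 8: stack=$ S id S  input=id $  — expand S ::= D
step 9: stack=$ S id D  input=id $  — expand D ::= ε
step 10: stack=$ S id  input=id $  — match id
step 11: stack=$ S  input=$  — expand S ::= D
step 12: stack=$ D  input=$  — expand D ::= ε
Accept reached after 12 steps.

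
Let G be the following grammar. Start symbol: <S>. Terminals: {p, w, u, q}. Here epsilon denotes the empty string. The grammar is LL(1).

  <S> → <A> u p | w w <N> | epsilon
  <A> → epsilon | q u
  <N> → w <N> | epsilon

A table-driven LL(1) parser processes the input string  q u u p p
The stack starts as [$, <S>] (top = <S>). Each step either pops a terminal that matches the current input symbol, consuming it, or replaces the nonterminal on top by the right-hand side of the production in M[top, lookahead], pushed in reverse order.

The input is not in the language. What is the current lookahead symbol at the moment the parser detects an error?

p

step 1: stack=$ <S>  input=q u u p p $  — expand <S> → <A> u p
step 2: stack=$ p u <A>  input=q u u p p $  — expand <A> → q u
step 3: stack=$ p u u q  input=q u u p p $  — match q
step 4: stack=$ p u u  input=u u p p $  — match u
step 5: stack=$ p u  input=u p p $  — match u
step 6: stack=$ p  input=p p $  — match p
step 7: stack=$  input=p $  — error: stack empty but input remains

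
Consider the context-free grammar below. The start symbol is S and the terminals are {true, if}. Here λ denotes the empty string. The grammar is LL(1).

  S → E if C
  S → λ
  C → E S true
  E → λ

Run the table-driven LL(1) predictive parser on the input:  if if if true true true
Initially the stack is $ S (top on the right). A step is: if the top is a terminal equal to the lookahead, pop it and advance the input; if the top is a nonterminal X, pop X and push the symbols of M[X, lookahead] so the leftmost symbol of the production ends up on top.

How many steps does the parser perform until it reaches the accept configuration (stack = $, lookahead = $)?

      Stack                 Input                      Action
   1  $ S                   if if if true true true $  expand S → E if C
   2  $ C if E              if if if true true true $  expand E → λ
   3  $ C if                if if if true true true $  match if
   4  $ C                   if if true true true $     expand C → E S true
   5  $ true S E            if if true true true $     expand E → λ
   6  $ true S              if if true true true $     expand S → E if C
   7  $ true C if E         if if true true true $     expand E → λ
   8  $ true C if           if if true true true $     match if
   9  $ true C              if true true true $        expand C → E S true
  10  $ true true S E       if true true true $        expand E → λ
  11  $ true true S         if true true true $        expand S → E if C
  12  $ true true C if E    if true true true $        expand E → λ
  13  $ true true C if      if true true true $        match if
  14  $ true true C         true true true $           expand C → E S true
  15  $ true true true S E  true true true $           expand E → λ
  16  $ true true true S    true true true $           expand S → λ
  17  $ true true true      true true true $           match true
  18  $ true true           true true $                match true
  19  $ true                true $                     match true
Accept reached after 19 steps.

19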